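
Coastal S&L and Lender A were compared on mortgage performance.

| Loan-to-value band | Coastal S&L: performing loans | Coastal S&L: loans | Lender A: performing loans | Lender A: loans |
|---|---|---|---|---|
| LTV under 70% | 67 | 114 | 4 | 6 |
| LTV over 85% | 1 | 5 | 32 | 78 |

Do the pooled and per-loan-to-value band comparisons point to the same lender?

No

LTV under 70%: Coastal S&L 67/114 = 58.8%, Lender A 4/6 = 66.7% → Lender A
LTV over 85%: Coastal S&L 1/5 = 20.0%, Lender A 32/78 = 41.0% → Lender A
Overall: Coastal S&L 68/119 = 57.1%, Lender A 36/84 = 42.9% → Coastal S&L
Lender A wins each loan-to-value group but Coastal S&L wins overall — the comparison reverses. Lender A's loans skew toward LTV over 85%, which has a lower base rate.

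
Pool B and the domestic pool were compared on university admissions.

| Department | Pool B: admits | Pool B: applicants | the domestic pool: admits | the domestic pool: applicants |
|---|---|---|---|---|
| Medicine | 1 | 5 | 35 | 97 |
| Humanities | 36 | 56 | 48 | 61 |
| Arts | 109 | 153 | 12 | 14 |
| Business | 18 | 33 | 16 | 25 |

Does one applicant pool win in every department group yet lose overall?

Yes

Medicine: Pool B 1/5 = 20.0%, the domestic pool 35/97 = 36.1% → the domestic pool
Humanities: Pool B 36/56 = 64.3%, the domestic pool 48/61 = 78.7% → the domestic pool
Arts: Pool B 109/153 = 71.2%, the domestic pool 12/14 = 85.7% → the domestic pool
Business: Pool B 18/33 = 54.5%, the domestic pool 16/25 = 64.0% → the domestic pool
Overall: Pool B 164/247 = 66.4%, the domestic pool 111/197 = 56.3% → Pool B
The domestic pool wins each department group but Pool B wins overall — the comparison reverses. The domestic pool's applicants skew toward Medicine, which has a lower base rate.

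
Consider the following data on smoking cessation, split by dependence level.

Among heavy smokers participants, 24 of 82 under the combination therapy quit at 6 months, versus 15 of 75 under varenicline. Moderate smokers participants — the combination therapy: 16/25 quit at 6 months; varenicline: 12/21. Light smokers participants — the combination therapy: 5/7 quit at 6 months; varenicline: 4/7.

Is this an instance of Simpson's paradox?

No

Heavy smokers: the combination therapy 24/82 = 29.3%, varenicline 15/75 = 20.0% → the combination therapy
Moderate smokers: the combination therapy 16/25 = 64.0%, varenicline 12/21 = 57.1% → the combination therapy
Light smokers: the combination therapy 5/7 = 71.4%, varenicline 4/7 = 57.1% → the combination therapy
Overall: the combination therapy 45/114 = 39.5%, varenicline 31/103 = 30.1% → the combination therapy
The combination therapy wins overall and in every dependence group — no reversal.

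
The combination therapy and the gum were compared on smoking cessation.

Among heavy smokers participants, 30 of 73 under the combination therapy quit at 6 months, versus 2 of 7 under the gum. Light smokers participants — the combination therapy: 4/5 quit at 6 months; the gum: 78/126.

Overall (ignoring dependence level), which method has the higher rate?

Heavy smokers: the combination therapy 30/73 = 41.1%, the gum 2/7 = 28.6% → the combination therapy
Light smokers: the combination therapy 4/5 = 80.0%, the gum 78/126 = 61.9% → the combination therapy
Overall: the combination therapy 34/78 = 43.6%, the gum 80/133 = 60.2% → the gum
(The combination therapy wins every dependence group but the gum wins overall — the combination therapy's participants skew toward the low-rate heavy smokers group.)

the gum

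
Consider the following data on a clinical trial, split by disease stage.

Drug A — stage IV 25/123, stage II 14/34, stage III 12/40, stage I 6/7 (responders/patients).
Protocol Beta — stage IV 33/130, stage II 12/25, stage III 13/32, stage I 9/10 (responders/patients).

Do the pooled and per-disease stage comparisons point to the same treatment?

Yes

Stage IV: Drug A 25/123 = 20.3%, Protocol Beta 33/130 = 25.4% → Protocol Beta
Stage II: Drug A 14/34 = 41.2%, Protocol Beta 12/25 = 48.0% → Protocol Beta
Stage III: Drug A 12/40 = 30.0%, Protocol Beta 13/32 = 40.6% → Protocol Beta
Stage I: Drug A 6/7 = 85.7%, Protocol Beta 9/10 = 90.0% → Protocol Beta
Overall: Drug A 57/204 = 27.9%, Protocol Beta 67/197 = 34.0% → Protocol Beta
Protocol Beta wins overall and in every disease group — no reversal.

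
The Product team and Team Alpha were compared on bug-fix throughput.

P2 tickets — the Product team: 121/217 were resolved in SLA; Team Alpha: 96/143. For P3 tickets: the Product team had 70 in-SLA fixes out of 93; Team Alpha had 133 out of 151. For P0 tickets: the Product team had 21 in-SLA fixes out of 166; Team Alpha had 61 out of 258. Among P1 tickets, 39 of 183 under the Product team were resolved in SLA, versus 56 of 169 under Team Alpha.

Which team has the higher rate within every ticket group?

P2: the Product team 121/217 = 55.8%, Team Alpha 96/143 = 67.1% → Team Alpha
P3: the Product team 70/93 = 75.3%, Team Alpha 133/151 = 88.1% → Team Alpha
P0: the Product team 21/166 = 12.7%, Team Alpha 61/258 = 23.6% → Team Alpha
P1: the Product team 39/183 = 21.3%, Team Alpha 56/169 = 33.1% → Team Alpha
Team Alpha has the higher rate in all 4 groups.

Team Alpha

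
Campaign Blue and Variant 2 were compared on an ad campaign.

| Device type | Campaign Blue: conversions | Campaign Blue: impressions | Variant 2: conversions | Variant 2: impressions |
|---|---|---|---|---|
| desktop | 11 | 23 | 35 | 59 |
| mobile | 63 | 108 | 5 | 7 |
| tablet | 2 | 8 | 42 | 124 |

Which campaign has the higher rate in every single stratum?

Desktop: Campaign Blue 11/23 = 47.8%, Variant 2 35/59 = 59.3% → Variant 2
Mobile: Campaign Blue 63/108 = 58.3%, Variant 2 5/7 = 71.4% → Variant 2
Tablet: Campaign Blue 2/8 = 25.0%, Variant 2 42/124 = 33.9% → Variant 2
Variant 2 has the higher rate in all 3 groups.

Variant 2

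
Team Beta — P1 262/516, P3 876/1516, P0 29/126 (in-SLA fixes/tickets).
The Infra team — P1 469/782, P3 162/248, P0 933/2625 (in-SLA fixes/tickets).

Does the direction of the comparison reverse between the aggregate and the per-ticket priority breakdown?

P1: Team Beta 262/516 = 50.8%, the Infra team 469/782 = 60.0% → the Infra team
P3: Team Beta 876/1516 = 57.8%, the Infra team 162/248 = 65.3% → the Infra team
P0: Team Beta 29/126 = 23.0%, the Infra team 933/2625 = 35.5% → the Infra team
Overall: Team Beta 1167/2158 = 54.1%, the Infra team 1564/3655 = 42.8% → Team Beta
The Infra team wins each ticket group but Team Beta wins overall — the comparison reverses. The Infra team's tickets skew toward P0, which has a lower base rate.

Yes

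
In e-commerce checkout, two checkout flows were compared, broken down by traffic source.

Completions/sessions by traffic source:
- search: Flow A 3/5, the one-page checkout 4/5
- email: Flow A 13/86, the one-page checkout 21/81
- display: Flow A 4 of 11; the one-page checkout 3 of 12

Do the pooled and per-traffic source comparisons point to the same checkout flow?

No

Search: Flow A 3/5 = 60.0%, the one-page checkout 4/5 = 80.0% → the one-page checkout
Email: Flow A 13/86 = 15.1%, the one-page checkout 21/81 = 25.9% → the one-page checkout
Display: Flow A 4/11 = 36.4%, the one-page checkout 3/12 = 25.0% → Flow A
Overall: Flow A 20/102 = 19.6%, the one-page checkout 28/98 = 28.6% → the one-page checkout
Neither sweeps: Flow A wins 1 of 3 groups, the one-page checkout wins 2. The one-page checkout wins overall but not every group — no Simpson reversal.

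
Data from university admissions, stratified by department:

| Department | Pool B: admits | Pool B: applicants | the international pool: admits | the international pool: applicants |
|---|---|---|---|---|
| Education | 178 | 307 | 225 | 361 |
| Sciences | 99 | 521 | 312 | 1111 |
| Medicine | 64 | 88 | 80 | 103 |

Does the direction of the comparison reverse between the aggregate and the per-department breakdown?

No

Education: Pool B 178/307 = 58.0%, the international pool 225/361 = 62.3% → the international pool
Sciences: Pool B 99/521 = 19.0%, the international pool 312/1111 = 28.1% → the international pool
Medicine: Pool B 64/88 = 72.7%, the international pool 80/103 = 77.7% → the international pool
Overall: Pool B 341/916 = 37.2%, the international pool 617/1575 = 39.2% → the international pool
The international pool wins overall and in every department group — no reversal.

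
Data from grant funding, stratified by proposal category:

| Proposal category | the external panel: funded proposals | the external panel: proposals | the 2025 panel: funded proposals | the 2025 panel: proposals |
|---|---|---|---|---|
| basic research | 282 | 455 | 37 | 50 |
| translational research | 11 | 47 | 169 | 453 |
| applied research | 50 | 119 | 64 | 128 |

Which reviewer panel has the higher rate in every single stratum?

the 2025 panel

Basic research: the external panel 282/455 = 62.0%, the 2025 panel 37/50 = 74.0% → the 2025 panel
Translational research: the external panel 11/47 = 23.4%, the 2025 panel 169/453 = 37.3% → the 2025 panel
Applied research: the external panel 50/119 = 42.0%, the 2025 panel 64/128 = 50.0% → the 2025 panel
The 2025 panel has the higher rate in all 3 groups.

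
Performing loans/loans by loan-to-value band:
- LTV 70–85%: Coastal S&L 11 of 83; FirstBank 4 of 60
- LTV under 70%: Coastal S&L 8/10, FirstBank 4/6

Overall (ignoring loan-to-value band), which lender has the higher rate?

LTV 70–85%: Coastal S&L 11/83 = 13.3%, FirstBank 4/60 = 6.7% → Coastal S&L
LTV under 70%: Coastal S&L 8/10 = 80.0%, FirstBank 4/6 = 66.7% → Coastal S&L
Overall: Coastal S&L 19/93 = 20.4%, FirstBank 8/66 = 12.1% → Coastal S&L

Coastal S&L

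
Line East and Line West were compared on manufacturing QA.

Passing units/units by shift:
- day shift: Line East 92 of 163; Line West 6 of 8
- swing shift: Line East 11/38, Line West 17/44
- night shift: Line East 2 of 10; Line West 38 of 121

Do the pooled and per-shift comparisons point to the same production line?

Day shift: Line East 92/163 = 56.4%, Line West 6/8 = 75.0% → Line West
Swing shift: Line East 11/38 = 28.9%, Line West 17/44 = 38.6% → Line West
Night shift: Line East 2/10 = 20.0%, Line West 38/121 = 31.4% → Line West
Overall: Line East 105/211 = 49.8%, Line West 61/173 = 35.3% → Line East
Line West wins each shift group but Line East wins overall — the comparison reverses. Line West's units skew toward night shift, which has a lower base rate.

No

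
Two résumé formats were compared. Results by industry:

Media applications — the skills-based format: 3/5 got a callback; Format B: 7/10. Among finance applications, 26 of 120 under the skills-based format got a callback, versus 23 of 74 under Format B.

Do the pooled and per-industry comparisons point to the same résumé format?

Media: the skills-based format 3/5 = 60.0%, Format B 7/10 = 70.0% → Format B
Finance: the skills-based format 26/120 = 21.7%, Format B 23/74 = 31.1% → Format B
Overall: the skills-based format 29/125 = 23.2%, Format B 30/84 = 35.7% → Format B
Format B wins overall and in every industry group — no reversal.

Yes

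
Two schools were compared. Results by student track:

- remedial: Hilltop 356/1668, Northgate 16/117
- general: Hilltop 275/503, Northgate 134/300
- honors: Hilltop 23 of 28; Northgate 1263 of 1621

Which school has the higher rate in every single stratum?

Hilltop

Remedial: Hilltop 356/1668 = 21.3%, Northgate 16/117 = 13.7% → Hilltop
General: Hilltop 275/503 = 54.7%, Northgate 134/300 = 44.7% → Hilltop
Honors: Hilltop 23/28 = 82.1%, Northgate 1263/1621 = 77.9% → Hilltop
Hilltop has the higher rate in all 3 groups.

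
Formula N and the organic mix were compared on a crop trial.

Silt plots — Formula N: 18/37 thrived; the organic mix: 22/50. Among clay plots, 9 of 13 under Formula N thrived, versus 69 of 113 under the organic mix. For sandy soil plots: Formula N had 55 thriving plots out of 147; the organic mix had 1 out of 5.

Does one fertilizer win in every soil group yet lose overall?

Silt: Formula N 18/37 = 48.6%, the organic mix 22/50 = 44.0% → Formula N
Clay: Formula N 9/13 = 69.2%, the organic mix 69/113 = 61.1% → Formula N
Sandy soil: Formula N 55/147 = 37.4%, the organic mix 1/5 = 20.0% → Formula N
Overall: Formula N 82/197 = 41.6%, the organic mix 92/168 = 54.8% → the organic mix
Formula N wins each soil group but the organic mix wins overall — the comparison reverses. Formula N's plots skew toward sandy soil, which has a lower base rate.

Yes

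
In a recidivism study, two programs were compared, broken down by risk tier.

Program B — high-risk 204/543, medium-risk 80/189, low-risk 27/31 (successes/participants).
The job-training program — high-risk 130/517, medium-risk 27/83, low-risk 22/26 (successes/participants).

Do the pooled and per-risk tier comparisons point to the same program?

Yes

High-risk: Program B 204/543 = 37.6%, the job-training program 130/517 = 25.1% → Program B
Medium-risk: Program B 80/189 = 42.3%, the job-training program 27/83 = 32.5% → Program B
Low-risk: Program B 27/31 = 87.1%, the job-training program 22/26 = 84.6% → Program B
Overall: Program B 311/763 = 40.8%, the job-training program 179/626 = 28.6% → Program B
Program B wins overall and in every risk group — no reversal.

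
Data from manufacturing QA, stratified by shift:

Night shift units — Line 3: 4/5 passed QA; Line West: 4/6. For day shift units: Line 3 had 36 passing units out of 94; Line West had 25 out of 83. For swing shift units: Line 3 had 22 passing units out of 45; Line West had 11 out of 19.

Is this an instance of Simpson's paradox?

Night shift: Line 3 4/5 = 80.0%, Line West 4/6 = 66.7% → Line 3
Day shift: Line 3 36/94 = 38.3%, Line West 25/83 = 30.1% → Line 3
Swing shift: Line 3 22/45 = 48.9%, Line West 11/19 = 57.9% → Line West
Overall: Line 3 62/144 = 43.1%, Line West 40/108 = 37.0% → Line 3
Neither sweeps: Line 3 wins 2 of 3 groups, Line West wins 1. Line 3 wins overall but not every group — no Simpson reversal.

No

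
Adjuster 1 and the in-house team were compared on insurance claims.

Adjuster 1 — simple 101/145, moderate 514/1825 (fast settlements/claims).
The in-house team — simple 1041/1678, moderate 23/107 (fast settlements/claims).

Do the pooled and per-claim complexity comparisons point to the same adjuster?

Simple: Adjuster 1 101/145 = 69.7%, the in-house team 1041/1678 = 62.0% → Adjuster 1
Moderate: Adjuster 1 514/1825 = 28.2%, the in-house team 23/107 = 21.5% → Adjuster 1
Overall: Adjuster 1 615/1970 = 31.2%, the in-house team 1064/1785 = 59.6% → the in-house team
Adjuster 1 wins each claim group but the in-house team wins overall — the comparison reverses. Adjuster 1's claims skew toward moderate, which has a lower base rate.

No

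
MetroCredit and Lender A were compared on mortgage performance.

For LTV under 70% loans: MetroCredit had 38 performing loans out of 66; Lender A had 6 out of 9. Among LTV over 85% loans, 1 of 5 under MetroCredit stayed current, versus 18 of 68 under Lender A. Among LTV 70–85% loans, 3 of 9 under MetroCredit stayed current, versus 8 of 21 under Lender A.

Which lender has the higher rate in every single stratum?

Lender A

LTV under 70%: MetroCredit 38/66 = 57.6%, Lender A 6/9 = 66.7% → Lender A
LTV over 85%: MetroCredit 1/5 = 20.0%, Lender A 18/68 = 26.5% → Lender A
LTV 70–85%: MetroCredit 3/9 = 33.3%, Lender A 8/21 = 38.1% → Lender A
Lender A has the higher rate in all 3 groups.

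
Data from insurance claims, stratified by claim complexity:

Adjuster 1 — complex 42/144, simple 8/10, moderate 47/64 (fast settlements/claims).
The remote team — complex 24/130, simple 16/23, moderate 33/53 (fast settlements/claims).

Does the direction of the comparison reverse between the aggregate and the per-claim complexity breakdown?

No

Complex: Adjuster 1 42/144 = 29.2%, the remote team 24/130 = 18.5% → Adjuster 1
Simple: Adjuster 1 8/10 = 80.0%, the remote team 16/23 = 69.6% → Adjuster 1
Moderate: Adjuster 1 47/64 = 73.4%, the remote team 33/53 = 62.3% → Adjuster 1
Overall: Adjuster 1 97/218 = 44.5%, the remote team 73/206 = 35.4% → Adjuster 1
Adjuster 1 wins overall and in every claim group — no reversal.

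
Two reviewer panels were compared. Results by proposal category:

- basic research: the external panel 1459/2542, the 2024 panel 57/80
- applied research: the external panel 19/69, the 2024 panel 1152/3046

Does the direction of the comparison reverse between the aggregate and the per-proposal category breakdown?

Basic research: the external panel 1459/2542 = 57.4%, the 2024 panel 57/80 = 71.2% → the 2024 panel
Applied research: the external panel 19/69 = 27.5%, the 2024 panel 1152/3046 = 37.8% → the 2024 panel
Overall: the external panel 1478/2611 = 56.6%, the 2024 panel 1209/3126 = 38.7% → the external panel
The 2024 panel wins each proposal group but the external panel wins overall — the comparison reverses. The 2024 panel's proposals skew toward applied research, which has a lower base rate.

Yes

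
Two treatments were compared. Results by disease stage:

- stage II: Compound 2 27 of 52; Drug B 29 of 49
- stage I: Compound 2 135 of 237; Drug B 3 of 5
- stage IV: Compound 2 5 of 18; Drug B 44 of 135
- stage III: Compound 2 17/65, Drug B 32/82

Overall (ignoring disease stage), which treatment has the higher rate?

Stage II: Compound 2 27/52 = 51.9%, Drug B 29/49 = 59.2% → Drug B
Stage I: Compound 2 135/237 = 57.0%, Drug B 3/5 = 60.0% → Drug B
Stage IV: Compound 2 5/18 = 27.8%, Drug B 44/135 = 32.6% → Drug B
Stage III: Compound 2 17/65 = 26.2%, Drug B 32/82 = 39.0% → Drug B
Overall: Compound 2 184/372 = 49.5%, Drug B 108/271 = 39.9% → Compound 2
(Drug B wins every disease group but Compound 2 wins overall — Drug B's patients skew toward the low-rate stage IV group.)

Compound 2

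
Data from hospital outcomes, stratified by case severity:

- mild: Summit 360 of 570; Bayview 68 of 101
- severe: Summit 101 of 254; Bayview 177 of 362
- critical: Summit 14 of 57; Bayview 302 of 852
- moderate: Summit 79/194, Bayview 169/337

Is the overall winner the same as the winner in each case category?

Mild: Summit 360/570 = 63.2%, Bayview 68/101 = 67.3% → Bayview
Severe: Summit 101/254 = 39.8%, Bayview 177/362 = 48.9% → Bayview
Critical: Summit 14/57 = 24.6%, Bayview 302/852 = 35.4% → Bayview
Moderate: Summit 79/194 = 40.7%, Bayview 169/337 = 50.1% → Bayview
Overall: Summit 554/1075 = 51.5%, Bayview 716/1652 = 43.3% → Summit
Bayview wins each case group but Summit wins overall — the comparison reverses. Bayview's patients skew toward critical, which has a lower base rate.

No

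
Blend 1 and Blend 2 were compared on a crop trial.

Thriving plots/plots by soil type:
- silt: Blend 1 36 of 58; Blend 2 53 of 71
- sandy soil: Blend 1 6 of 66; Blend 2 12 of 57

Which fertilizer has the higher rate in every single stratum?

Blend 2

Silt: Blend 1 36/58 = 62.1%, Blend 2 53/71 = 74.6% → Blend 2
Sandy soil: Blend 1 6/66 = 9.1%, Blend 2 12/57 = 21.1% → Blend 2
Blend 2 has the higher rate in both groups.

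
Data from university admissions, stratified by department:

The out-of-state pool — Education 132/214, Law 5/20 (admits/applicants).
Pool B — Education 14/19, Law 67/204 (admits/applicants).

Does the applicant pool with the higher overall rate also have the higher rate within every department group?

Education: the out-of-state pool 132/214 = 61.7%, Pool B 14/19 = 73.7% → Pool B
Law: the out-of-state pool 5/20 = 25.0%, Pool B 67/204 = 32.8% → Pool B
Overall: the out-of-state pool 137/234 = 58.5%, Pool B 81/223 = 36.3% → the out-of-state pool
Pool B wins each department group but the out-of-state pool wins overall — the comparison reverses. Pool B's applicants skew toward Law, which has a lower base rate.

No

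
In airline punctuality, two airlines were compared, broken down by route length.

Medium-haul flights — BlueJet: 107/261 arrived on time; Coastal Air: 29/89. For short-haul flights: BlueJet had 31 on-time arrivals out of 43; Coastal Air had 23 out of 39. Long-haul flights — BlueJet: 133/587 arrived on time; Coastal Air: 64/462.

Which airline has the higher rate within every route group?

Medium-haul: BlueJet 107/261 = 41.0%, Coastal Air 29/89 = 32.6% → BlueJet
Short-haul: BlueJet 31/43 = 72.1%, Coastal Air 23/39 = 59.0% → BlueJet
Long-haul: BlueJet 133/587 = 22.7%, Coastal Air 64/462 = 13.9% → BlueJet
BlueJet has the higher rate in all 3 groups.

BlueJet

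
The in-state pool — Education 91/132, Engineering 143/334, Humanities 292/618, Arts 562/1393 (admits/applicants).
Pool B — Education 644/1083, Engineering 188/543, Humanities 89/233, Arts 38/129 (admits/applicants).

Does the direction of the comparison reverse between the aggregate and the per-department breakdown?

Yes

Education: the in-state pool 91/132 = 68.9%, Pool B 644/1083 = 59.5% → the in-state pool
Engineering: the in-state pool 143/334 = 42.8%, Pool B 188/543 = 34.6% → the in-state pool
Humanities: the in-state pool 292/618 = 47.2%, Pool B 89/233 = 38.2% → the in-state pool
Arts: the in-state pool 562/1393 = 40.3%, Pool B 38/129 = 29.5% → the in-state pool
Overall: the in-state pool 1088/2477 = 43.9%, Pool B 959/1988 = 48.2% → Pool B
The in-state pool wins each department group but Pool B wins overall — the comparison reverses. The in-state pool's applicants skew toward Arts, which has a lower base rate.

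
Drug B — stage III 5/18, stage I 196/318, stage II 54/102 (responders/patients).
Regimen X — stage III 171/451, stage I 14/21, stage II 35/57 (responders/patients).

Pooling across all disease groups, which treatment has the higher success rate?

Drug B

Stage III: Drug B 5/18 = 27.8%, Regimen X 171/451 = 37.9% → Regimen X
Stage I: Drug B 196/318 = 61.6%, Regimen X 14/21 = 66.7% → Regimen X
Stage II: Drug B 54/102 = 52.9%, Regimen X 35/57 = 61.4% → Regimen X
Overall: Drug B 255/438 = 58.2%, Regimen X 220/529 = 41.6% → Drug B
(Regimen X wins every disease group but Drug B wins overall — Regimen X's patients skew toward the low-rate stage III group.)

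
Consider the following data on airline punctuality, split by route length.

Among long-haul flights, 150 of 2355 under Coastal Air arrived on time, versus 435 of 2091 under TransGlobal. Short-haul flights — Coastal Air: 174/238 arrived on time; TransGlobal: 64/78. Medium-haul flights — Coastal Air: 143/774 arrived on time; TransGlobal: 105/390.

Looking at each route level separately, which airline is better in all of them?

Long-haul: Coastal Air 150/2355 = 6.4%, TransGlobal 435/2091 = 20.8% → TransGlobal
Short-haul: Coastal Air 174/238 = 73.1%, TransGlobal 64/78 = 82.1% → TransGlobal
Medium-haul: Coastal Air 143/774 = 18.5%, TransGlobal 105/390 = 26.9% → TransGlobal
TransGlobal has the higher rate in all 3 groups.

TransGlobal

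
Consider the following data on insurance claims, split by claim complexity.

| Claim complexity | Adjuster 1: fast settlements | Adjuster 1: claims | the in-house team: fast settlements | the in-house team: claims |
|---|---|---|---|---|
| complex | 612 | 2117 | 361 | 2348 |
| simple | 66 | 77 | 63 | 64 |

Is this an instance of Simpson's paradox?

Complex: Adjuster 1 612/2117 = 28.9%, the in-house team 361/2348 = 15.4% → Adjuster 1
Simple: Adjuster 1 66/77 = 85.7%, the in-house team 63/64 = 98.4% → the in-house team
Overall: Adjuster 1 678/2194 = 30.9%, the in-house team 424/2412 = 17.6% → Adjuster 1
Neither sweeps: Adjuster 1 wins 1 of 2 groups, the in-house team wins 1. Adjuster 1 wins overall but not every group — no Simpson reversal.

No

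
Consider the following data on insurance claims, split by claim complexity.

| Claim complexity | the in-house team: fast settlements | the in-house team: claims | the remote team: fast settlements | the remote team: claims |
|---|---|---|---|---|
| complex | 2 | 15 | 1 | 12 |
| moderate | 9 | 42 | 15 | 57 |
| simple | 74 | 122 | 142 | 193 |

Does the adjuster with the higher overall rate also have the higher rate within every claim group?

Complex: the in-house team 2/15 = 13.3%, the remote team 1/12 = 8.3% → the in-house team
Moderate: the in-house team 9/42 = 21.4%, the remote team 15/57 = 26.3% → the remote team
Simple: the in-house team 74/122 = 60.7%, the remote team 142/193 = 73.6% → the remote team
Overall: the in-house team 85/179 = 47.5%, the remote team 158/262 = 60.3% → the remote team
Neither sweeps: the in-house team wins 1 of 3 groups, the remote team wins 2. The remote team wins overall but not every group — no Simpson reversal.

No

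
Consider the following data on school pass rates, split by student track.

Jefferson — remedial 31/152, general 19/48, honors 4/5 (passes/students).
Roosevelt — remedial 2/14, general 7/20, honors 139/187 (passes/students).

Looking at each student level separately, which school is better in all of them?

Jefferson

Remedial: Jefferson 31/152 = 20.4%, Roosevelt 2/14 = 14.3% → Jefferson
General: Jefferson 19/48 = 39.6%, Roosevelt 7/20 = 35.0% → Jefferson
Honors: Jefferson 4/5 = 80.0%, Roosevelt 139/187 = 74.3% → Jefferson
Jefferson has the higher rate in all 3 groups.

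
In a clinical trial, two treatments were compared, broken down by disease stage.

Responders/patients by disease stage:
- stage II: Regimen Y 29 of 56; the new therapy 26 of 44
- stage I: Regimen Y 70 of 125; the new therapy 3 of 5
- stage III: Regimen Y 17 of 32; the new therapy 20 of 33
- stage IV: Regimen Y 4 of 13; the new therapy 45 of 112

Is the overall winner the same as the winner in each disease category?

No

Stage II: Regimen Y 29/56 = 51.8%, the new therapy 26/44 = 59.1% → the new therapy
Stage I: Regimen Y 70/125 = 56.0%, the new therapy 3/5 = 60.0% → the new therapy
Stage III: Regimen Y 17/32 = 53.1%, the new therapy 20/33 = 60.6% → the new therapy
Stage IV: Regimen Y 4/13 = 30.8%, the new therapy 45/112 = 40.2% → the new therapy
Overall: Regimen Y 120/226 = 53.1%, the new therapy 94/194 = 48.5% → Regimen Y
The new therapy wins each disease group but Regimen Y wins overall — the comparison reverses. The new therapy's patients skew toward stage IV, which has a lower base rate.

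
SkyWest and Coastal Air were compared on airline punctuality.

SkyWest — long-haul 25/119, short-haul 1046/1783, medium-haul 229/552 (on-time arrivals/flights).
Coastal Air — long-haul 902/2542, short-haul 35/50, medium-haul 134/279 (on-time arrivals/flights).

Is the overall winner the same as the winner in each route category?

Long-haul: SkyWest 25/119 = 21.0%, Coastal Air 902/2542 = 35.5% → Coastal Air
Short-haul: SkyWest 1046/1783 = 58.7%, Coastal Air 35/50 = 70.0% → Coastal Air
Medium-haul: SkyWest 229/552 = 41.5%, Coastal Air 134/279 = 48.0% → Coastal Air
Overall: SkyWest 1300/2454 = 53.0%, Coastal Air 1071/2871 = 37.3% → SkyWest
Coastal Air wins each route group but SkyWest wins overall — the comparison reverses. Coastal Air's flights skew toward long-haul, which has a lower base rate.

No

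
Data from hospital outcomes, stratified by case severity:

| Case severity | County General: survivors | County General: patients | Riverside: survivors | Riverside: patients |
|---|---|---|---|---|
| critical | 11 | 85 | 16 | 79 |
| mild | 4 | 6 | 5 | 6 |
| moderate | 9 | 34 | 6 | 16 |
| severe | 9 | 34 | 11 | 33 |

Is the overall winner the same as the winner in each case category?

Critical: County General 11/85 = 12.9%, Riverside 16/79 = 20.3% → Riverside
Mild: County General 4/6 = 66.7%, Riverside 5/6 = 83.3% → Riverside
Moderate: County General 9/34 = 26.5%, Riverside 6/16 = 37.5% → Riverside
Severe: County General 9/34 = 26.5%, Riverside 11/33 = 33.3% → Riverside
Overall: County General 33/159 = 20.8%, Riverside 38/134 = 28.4% → Riverside
Riverside wins overall and in every case group — no reversal.

Yes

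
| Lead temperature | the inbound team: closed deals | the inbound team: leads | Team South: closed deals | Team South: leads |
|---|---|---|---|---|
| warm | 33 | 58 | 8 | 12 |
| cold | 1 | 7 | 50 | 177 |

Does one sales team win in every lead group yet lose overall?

Warm: the inbound team 33/58 = 56.9%, Team South 8/12 = 66.7% → Team South
Cold: the inbound team 1/7 = 14.3%, Team South 50/177 = 28.2% → Team South
Overall: the inbound team 34/65 = 52.3%, Team South 58/189 = 30.7% → the inbound team
Team South wins each lead group but the inbound team wins overall — the comparison reverses. Team South's leads skew toward cold, which has a lower base rate.

Yes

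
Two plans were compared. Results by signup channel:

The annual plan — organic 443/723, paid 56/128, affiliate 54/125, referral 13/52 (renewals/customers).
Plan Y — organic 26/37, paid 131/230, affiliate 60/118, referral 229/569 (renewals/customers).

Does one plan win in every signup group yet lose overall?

Yes

Organic: the annual plan 443/723 = 61.3%, Plan Y 26/37 = 70.3% → Plan Y
Paid: the annual plan 56/128 = 43.8%, Plan Y 131/230 = 57.0% → Plan Y
Affiliate: the annual plan 54/125 = 43.2%, Plan Y 60/118 = 50.8% → Plan Y
Referral: the annual plan 13/52 = 25.0%, Plan Y 229/569 = 40.2% → Plan Y
Overall: the annual plan 566/1028 = 55.1%, Plan Y 446/954 = 46.8% → the annual plan
Plan Y wins each signup group but the annual plan wins overall — the comparison reverses. Plan Y's customers skew toward referral, which has a lower base rate.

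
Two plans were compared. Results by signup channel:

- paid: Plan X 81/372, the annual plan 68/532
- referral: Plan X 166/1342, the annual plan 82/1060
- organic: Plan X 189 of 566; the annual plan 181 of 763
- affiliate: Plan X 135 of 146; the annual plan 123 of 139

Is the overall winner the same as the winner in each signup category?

Paid: Plan X 81/372 = 21.8%, the annual plan 68/532 = 12.8% → Plan X
Referral: Plan X 166/1342 = 12.4%, the annual plan 82/1060 = 7.7% → Plan X
Organic: Plan X 189/566 = 33.4%, the annual plan 181/763 = 23.7% → Plan X
Affiliate: Plan X 135/146 = 92.5%, the annual plan 123/139 = 88.5% → Plan X
Overall: Plan X 571/2426 = 23.5%, the annual plan 454/2494 = 18.2% → Plan X
Plan X wins overall and in every signup group — no reversal.

Yes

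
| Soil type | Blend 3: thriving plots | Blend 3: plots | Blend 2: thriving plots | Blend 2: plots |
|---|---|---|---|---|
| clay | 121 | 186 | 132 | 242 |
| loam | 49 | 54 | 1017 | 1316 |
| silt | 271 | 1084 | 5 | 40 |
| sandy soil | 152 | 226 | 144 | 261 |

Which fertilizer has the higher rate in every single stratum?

Blend 3

Clay: Blend 3 121/186 = 65.1%, Blend 2 132/242 = 54.5% → Blend 3
Loam: Blend 3 49/54 = 90.7%, Blend 2 1017/1316 = 77.3% → Blend 3
Silt: Blend 3 271/1084 = 25.0%, Blend 2 5/40 = 12.5% → Blend 3
Sandy soil: Blend 3 152/226 = 67.3%, Blend 2 144/261 = 55.2% → Blend 3
Blend 3 has the higher rate in all 4 groups.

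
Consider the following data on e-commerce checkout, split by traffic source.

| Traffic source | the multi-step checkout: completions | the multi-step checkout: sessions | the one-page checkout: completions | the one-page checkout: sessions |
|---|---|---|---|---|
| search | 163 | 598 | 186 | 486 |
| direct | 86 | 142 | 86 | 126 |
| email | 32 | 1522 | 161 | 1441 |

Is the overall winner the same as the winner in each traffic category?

Search: the multi-step checkout 163/598 = 27.3%, the one-page checkout 186/486 = 38.3% → the one-page checkout
Direct: the multi-step checkout 86/142 = 60.6%, the one-page checkout 86/126 = 68.3% → the one-page checkout
Email: the multi-step checkout 32/1522 = 2.1%, the one-page checkout 161/1441 = 11.2% → the one-page checkout
Overall: the multi-step checkout 281/2262 = 12.4%, the one-page checkout 433/2053 = 21.1% → the one-page checkout
The one-page checkout wins overall and in every traffic group — no reversal.

Yes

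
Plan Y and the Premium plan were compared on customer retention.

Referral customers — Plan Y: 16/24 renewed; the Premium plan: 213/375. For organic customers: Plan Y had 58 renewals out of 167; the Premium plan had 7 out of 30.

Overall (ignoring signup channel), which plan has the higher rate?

Referral: Plan Y 16/24 = 66.7%, the Premium plan 213/375 = 56.8% → Plan Y
Organic: Plan Y 58/167 = 34.7%, the Premium plan 7/30 = 23.3% → Plan Y
Overall: Plan Y 74/191 = 38.7%, the Premium plan 220/405 = 54.3% → the Premium plan
(Plan Y wins every signup group but the Premium plan wins overall — Plan Y's customers skew toward the low-rate organic group.)

the Premium plan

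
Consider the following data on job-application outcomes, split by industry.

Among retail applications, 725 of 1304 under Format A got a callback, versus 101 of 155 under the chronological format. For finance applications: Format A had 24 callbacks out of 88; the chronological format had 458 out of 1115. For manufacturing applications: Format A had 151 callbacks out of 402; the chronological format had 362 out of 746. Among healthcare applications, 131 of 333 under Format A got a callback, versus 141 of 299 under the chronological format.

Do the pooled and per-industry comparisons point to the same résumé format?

Retail: Format A 725/1304 = 55.6%, the chronological format 101/155 = 65.2% → the chronological format
Finance: Format A 24/88 = 27.3%, the chronological format 458/1115 = 41.1% → the chronological format
Manufacturing: Format A 151/402 = 37.6%, the chronological format 362/746 = 48.5% → the chronological format
Healthcare: Format A 131/333 = 39.3%, the chronological format 141/299 = 47.2% → the chronological format
Overall: Format A 1031/2127 = 48.5%, the chronological format 1062/2315 = 45.9% → Format A
The chronological format wins each industry group but Format A wins overall — the comparison reverses. The chronological format's applications skew toward finance, which has a lower base rate.

No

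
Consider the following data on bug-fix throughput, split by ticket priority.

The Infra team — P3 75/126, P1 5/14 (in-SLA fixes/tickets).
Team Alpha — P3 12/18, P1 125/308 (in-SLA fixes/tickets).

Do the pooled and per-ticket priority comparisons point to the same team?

No

P3: the Infra team 75/126 = 59.5%, Team Alpha 12/18 = 66.7% → Team Alpha
P1: the Infra team 5/14 = 35.7%, Team Alpha 125/308 = 40.6% → Team Alpha
Overall: the Infra team 80/140 = 57.1%, Team Alpha 137/326 = 42.0% → the Infra team
Team Alpha wins each ticket group but the Infra team wins overall — the comparison reverses. Team Alpha's tickets skew toward P1, which has a lower base rate.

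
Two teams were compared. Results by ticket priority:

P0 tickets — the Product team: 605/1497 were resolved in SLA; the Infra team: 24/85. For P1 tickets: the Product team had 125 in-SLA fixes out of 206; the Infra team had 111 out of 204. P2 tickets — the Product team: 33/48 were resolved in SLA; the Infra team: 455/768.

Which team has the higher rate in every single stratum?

P0: the Product team 605/1497 = 40.4%, the Infra team 24/85 = 28.2% → the Product team
P1: the Product team 125/206 = 60.7%, the Infra team 111/204 = 54.4% → the Product team
P2: the Product team 33/48 = 68.8%, the Infra team 455/768 = 59.2% → the Product team
The Product team has the higher rate in all 3 groups.

the Product team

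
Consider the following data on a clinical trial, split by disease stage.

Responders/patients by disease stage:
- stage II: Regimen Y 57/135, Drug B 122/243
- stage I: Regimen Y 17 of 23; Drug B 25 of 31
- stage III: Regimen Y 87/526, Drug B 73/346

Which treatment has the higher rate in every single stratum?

Drug B

Stage II: Regimen Y 57/135 = 42.2%, Drug B 122/243 = 50.2% → Drug B
Stage I: Regimen Y 17/23 = 73.9%, Drug B 25/31 = 80.6% → Drug B
Stage III: Regimen Y 87/526 = 16.5%, Drug B 73/346 = 21.1% → Drug B
Drug B has the higher rate in all 3 groups.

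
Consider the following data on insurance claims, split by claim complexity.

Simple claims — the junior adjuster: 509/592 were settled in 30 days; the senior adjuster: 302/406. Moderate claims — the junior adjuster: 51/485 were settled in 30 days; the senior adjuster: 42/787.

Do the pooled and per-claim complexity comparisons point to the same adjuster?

Yes

Simple: the junior adjuster 509/592 = 86.0%, the senior adjuster 302/406 = 74.4% → the junior adjuster
Moderate: the junior adjuster 51/485 = 10.5%, the senior adjuster 42/787 = 5.3% → the junior adjuster
Overall: the junior adjuster 560/1077 = 52.0%, the senior adjuster 344/1193 = 28.8% → the junior adjuster
The junior adjuster wins overall and in every claim group — no reversal.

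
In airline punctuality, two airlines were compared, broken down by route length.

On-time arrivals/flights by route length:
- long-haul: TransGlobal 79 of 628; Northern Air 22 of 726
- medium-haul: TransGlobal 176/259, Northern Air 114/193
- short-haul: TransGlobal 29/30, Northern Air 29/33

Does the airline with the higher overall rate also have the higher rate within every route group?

Long-haul: TransGlobal 79/628 = 12.6%, Northern Air 22/726 = 3.0% → TransGlobal
Medium-haul: TransGlobal 176/259 = 68.0%, Northern Air 114/193 = 59.1% → TransGlobal
Short-haul: TransGlobal 29/30 = 96.7%, Northern Air 29/33 = 87.9% → TransGlobal
Overall: TransGlobal 284/917 = 31.0%, Northern Air 165/952 = 17.3% → TransGlobal
TransGlobal wins overall and in every route group — no reversal.

Yes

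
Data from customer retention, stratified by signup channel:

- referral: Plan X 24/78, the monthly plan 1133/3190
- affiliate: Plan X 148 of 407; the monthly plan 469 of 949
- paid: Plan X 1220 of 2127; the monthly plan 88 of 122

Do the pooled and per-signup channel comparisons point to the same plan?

No

Referral: Plan X 24/78 = 30.8%, the monthly plan 1133/3190 = 35.5% → the monthly plan
Affiliate: Plan X 148/407 = 36.4%, the monthly plan 469/949 = 49.4% → the monthly plan
Paid: Plan X 1220/2127 = 57.4%, the monthly plan 88/122 = 72.1% → the monthly plan
Overall: Plan X 1392/2612 = 53.3%, the monthly plan 1690/4261 = 39.7% → Plan X
The monthly plan wins each signup group but Plan X wins overall — the comparison reverses. The monthly plan's customers skew toward referral, which has a lower base rate.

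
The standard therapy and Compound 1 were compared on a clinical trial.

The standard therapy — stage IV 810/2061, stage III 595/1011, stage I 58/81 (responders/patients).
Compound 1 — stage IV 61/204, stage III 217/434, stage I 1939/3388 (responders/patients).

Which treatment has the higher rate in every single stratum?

Stage IV: the standard therapy 810/2061 = 39.3%, Compound 1 61/204 = 29.9% → the standard therapy
Stage III: the standard therapy 595/1011 = 58.9%, Compound 1 217/434 = 50.0% → the standard therapy
Stage I: the standard therapy 58/81 = 71.6%, Compound 1 1939/3388 = 57.2% → the standard therapy
The standard therapy has the higher rate in all 3 groups.

the standard therapy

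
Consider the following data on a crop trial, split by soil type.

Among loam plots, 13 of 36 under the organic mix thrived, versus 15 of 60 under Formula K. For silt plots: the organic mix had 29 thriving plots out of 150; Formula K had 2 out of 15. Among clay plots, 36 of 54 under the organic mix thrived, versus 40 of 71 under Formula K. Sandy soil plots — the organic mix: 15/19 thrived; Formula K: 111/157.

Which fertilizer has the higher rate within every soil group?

Loam: the organic mix 13/36 = 36.1%, Formula K 15/60 = 25.0% → the organic mix
Silt: the organic mix 29/150 = 19.3%, Formula K 2/15 = 13.3% → the organic mix
Clay: the organic mix 36/54 = 66.7%, Formula K 40/71 = 56.3% → the organic mix
Sandy soil: the organic mix 15/19 = 78.9%, Formula K 111/157 = 70.7% → the organic mix
The organic mix has the higher rate in all 4 groups.

the organic mix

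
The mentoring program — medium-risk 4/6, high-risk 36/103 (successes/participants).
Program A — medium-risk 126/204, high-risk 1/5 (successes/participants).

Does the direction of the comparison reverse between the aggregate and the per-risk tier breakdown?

Yes

Medium-risk: the mentoring program 4/6 = 66.7%, Program A 126/204 = 61.8% → the mentoring program
High-risk: the mentoring program 36/103 = 35.0%, Program A 1/5 = 20.0% → the mentoring program
Overall: the mentoring program 40/109 = 36.7%, Program A 127/209 = 60.8% → Program A
The mentoring program wins each risk group but Program A wins overall — the comparison reverses. The mentoring program's participants skew toward high-risk, which has a lower base rate.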